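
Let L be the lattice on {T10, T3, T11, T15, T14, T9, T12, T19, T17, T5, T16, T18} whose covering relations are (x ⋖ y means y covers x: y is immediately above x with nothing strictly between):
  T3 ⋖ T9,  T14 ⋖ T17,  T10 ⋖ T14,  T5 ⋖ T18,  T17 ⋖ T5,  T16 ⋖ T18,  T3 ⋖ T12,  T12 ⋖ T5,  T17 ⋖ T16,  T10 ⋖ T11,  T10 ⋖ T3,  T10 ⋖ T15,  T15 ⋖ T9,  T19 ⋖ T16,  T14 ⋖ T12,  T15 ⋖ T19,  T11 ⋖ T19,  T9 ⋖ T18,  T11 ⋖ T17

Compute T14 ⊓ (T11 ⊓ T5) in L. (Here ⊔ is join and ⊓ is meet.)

T10

T11 ∧ T5 = T11
T14 ∧ T11 = T10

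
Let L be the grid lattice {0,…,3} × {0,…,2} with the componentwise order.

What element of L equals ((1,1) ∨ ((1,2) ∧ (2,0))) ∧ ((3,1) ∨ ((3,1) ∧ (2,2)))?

(1,2) ∧ (2,0) = (1,0)
(1,1) ∨ (1,0) = (1,1)
(3,1) ∧ (2,2) = (2,1)
(3,1) ∨ (2,1) = (3,1)
(1,1) ∧ (3,1) = (1,1)

(1,1)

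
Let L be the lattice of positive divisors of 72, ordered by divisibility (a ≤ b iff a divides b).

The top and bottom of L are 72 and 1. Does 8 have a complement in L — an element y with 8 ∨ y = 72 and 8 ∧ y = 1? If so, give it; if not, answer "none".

Need y with 8 ∨ y = 72 and 8 ∧ y = 1.
Checking each element gives: 9.

9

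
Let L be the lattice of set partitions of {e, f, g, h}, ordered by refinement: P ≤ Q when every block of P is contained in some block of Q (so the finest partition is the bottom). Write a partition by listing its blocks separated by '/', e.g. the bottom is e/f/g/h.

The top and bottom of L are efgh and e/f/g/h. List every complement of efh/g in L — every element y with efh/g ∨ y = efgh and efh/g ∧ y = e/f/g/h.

e/f/gh, e/fg/h, eg/f/h

Need y with efh/g ∨ y = efgh and efh/g ∧ y = e/f/g/h.
Checking each element gives: e/f/gh, e/fg/h, eg/f/h.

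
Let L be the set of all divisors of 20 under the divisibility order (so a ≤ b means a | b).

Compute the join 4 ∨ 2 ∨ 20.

In the divisibility order, the join is the least common multiple: lcm(4, 2, 20) = 20.

20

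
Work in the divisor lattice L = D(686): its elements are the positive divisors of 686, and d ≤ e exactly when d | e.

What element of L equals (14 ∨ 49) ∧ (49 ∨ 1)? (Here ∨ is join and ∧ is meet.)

49

14 ∨ 49 = 98
49 ∨ 1 = 49
98 ∧ 49 = 49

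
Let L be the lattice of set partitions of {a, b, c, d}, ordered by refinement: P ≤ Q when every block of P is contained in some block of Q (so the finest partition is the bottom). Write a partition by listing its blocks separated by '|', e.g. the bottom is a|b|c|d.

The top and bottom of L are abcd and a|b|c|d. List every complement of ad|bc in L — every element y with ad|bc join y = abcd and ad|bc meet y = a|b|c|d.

ab|cd, ab|c|d, ac|bd, ac|b|d, a|bd|c, a|b|cd

Need y with ad|bc ∨ y = abcd and ad|bc ∧ y = a|b|c|d.
Checking each element gives: ab|cd, ab|c|d, ac|bd, ac|b|d, a|bd|c, a|b|cd.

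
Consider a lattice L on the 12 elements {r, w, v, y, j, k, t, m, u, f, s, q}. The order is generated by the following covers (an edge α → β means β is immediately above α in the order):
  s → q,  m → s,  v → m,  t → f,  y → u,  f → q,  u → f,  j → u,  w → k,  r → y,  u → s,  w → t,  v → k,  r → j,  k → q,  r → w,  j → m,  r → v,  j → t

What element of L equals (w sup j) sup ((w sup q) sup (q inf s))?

q

w ∨ j = t
w ∨ q = q
q ∧ s = s
q ∨ s = q
t ∨ q = q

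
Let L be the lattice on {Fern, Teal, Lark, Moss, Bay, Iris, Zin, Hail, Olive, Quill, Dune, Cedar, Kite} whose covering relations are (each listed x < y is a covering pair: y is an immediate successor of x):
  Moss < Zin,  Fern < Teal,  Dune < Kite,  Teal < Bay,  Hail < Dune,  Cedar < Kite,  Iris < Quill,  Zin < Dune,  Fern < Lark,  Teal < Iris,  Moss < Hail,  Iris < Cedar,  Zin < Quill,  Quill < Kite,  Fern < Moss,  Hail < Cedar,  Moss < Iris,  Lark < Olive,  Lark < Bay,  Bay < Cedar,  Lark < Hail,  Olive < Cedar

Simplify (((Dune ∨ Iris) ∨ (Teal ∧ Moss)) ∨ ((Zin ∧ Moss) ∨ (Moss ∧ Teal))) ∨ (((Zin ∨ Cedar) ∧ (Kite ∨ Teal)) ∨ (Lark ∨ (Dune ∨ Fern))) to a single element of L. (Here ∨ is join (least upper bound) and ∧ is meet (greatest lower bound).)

Kite

Dune ∨ Iris = Kite
Teal ∧ Moss = Fern
Kite ∨ Fern = Kite
Zin ∧ Moss = Moss
Moss ∧ Teal = Fern
Moss ∨ Fern = Moss
Kite ∨ Moss = Kite
Zin ∨ Cedar = Kite
Kite ∨ Teal = Kite
Kite ∧ Kite = Kite
Dune ∨ Fern = Dune
Lark ∨ Dune = Dune
Kite ∨ Dune = Kite
Kite ∨ Kite = Kite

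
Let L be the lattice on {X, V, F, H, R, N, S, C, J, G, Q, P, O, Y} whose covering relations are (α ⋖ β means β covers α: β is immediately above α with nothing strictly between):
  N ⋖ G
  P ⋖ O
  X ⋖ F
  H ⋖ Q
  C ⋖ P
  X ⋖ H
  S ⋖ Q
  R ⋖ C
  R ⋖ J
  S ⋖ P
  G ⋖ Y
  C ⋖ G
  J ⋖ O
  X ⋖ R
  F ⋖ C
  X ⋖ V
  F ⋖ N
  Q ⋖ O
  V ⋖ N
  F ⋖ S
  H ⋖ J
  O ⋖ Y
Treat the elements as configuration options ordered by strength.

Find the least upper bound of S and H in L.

Q

Common upper bounds of {S, H}: O, Q, Y.
The least among these is Q.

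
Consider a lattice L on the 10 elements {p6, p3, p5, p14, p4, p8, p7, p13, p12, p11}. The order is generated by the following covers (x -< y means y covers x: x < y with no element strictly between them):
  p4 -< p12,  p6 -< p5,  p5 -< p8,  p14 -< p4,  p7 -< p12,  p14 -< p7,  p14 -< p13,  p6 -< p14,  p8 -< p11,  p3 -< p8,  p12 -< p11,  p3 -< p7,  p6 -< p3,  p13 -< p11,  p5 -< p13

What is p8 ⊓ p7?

p3

Common lower bounds of {p8, p7}: p3, p6.
The greatest among these is p3.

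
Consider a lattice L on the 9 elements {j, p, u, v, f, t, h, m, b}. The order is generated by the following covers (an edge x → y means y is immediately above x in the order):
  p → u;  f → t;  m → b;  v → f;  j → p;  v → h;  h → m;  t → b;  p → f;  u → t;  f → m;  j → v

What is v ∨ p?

f

Common upper bounds of {v, p}: b, f, m, t.
The least among these is f.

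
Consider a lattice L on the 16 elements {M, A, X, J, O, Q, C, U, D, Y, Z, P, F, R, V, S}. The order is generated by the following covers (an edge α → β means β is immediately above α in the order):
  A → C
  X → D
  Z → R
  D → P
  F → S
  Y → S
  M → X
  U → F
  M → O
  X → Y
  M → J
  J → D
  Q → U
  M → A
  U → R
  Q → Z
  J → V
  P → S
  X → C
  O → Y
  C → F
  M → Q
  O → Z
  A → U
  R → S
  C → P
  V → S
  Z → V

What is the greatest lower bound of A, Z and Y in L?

M

Common lower bounds of {A, Z, Y}: M.
The greatest among these is M.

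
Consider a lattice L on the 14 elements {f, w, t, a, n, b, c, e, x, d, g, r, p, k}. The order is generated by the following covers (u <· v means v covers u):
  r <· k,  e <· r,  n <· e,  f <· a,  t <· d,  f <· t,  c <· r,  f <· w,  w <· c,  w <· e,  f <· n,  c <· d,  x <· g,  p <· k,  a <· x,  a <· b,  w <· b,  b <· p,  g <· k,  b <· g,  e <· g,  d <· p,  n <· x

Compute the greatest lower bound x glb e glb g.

Common lower bounds of {x, e, g}: f, n.
The greatest among these is n.

n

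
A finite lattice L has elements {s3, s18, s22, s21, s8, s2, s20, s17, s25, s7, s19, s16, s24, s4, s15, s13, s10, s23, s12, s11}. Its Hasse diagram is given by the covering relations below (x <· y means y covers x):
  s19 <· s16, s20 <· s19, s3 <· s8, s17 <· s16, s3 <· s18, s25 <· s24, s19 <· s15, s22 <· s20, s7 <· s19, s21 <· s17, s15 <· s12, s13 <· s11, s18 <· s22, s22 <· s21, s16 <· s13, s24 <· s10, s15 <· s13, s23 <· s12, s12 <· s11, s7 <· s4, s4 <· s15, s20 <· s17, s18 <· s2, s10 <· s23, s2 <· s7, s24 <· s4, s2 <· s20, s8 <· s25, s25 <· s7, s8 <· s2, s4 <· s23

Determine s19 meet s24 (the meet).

s25

Common lower bounds of {s19, s24}: s25, s3, s8.
The greatest among these is s25.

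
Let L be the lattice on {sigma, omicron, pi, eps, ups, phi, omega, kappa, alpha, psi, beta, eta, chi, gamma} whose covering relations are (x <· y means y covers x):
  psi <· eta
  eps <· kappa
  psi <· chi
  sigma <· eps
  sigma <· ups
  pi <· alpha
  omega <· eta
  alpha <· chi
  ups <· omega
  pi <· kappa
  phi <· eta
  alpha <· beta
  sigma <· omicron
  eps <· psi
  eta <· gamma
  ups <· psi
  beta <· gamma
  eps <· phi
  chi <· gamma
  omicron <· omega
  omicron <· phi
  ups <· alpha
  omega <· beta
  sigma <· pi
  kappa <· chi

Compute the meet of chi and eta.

psi

Common lower bounds of {chi, eta}: eps, psi, sigma, ups.
The greatest among these is psi.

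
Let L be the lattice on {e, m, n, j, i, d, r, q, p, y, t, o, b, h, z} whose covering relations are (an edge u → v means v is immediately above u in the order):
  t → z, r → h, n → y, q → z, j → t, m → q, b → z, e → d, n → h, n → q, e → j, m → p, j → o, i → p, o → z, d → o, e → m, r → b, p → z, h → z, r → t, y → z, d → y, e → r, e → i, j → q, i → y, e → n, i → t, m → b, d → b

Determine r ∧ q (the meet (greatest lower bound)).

Common lower bounds of {r, q}: e.
The greatest among these is e.

e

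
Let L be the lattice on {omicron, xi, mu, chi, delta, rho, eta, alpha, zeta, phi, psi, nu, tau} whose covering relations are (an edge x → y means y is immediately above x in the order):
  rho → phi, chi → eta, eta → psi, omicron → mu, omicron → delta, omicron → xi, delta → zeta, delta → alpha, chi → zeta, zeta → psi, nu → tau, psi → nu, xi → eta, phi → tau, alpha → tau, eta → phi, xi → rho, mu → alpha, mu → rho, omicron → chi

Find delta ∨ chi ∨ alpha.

tau

Common upper bounds of {delta, chi, alpha}: tau.
The least among these is tau.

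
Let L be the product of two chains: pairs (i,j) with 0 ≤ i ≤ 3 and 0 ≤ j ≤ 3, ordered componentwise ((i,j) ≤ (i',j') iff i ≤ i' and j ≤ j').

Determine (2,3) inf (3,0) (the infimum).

In a product of chains, the meet is componentwise min, giving (2,0).

(2,0)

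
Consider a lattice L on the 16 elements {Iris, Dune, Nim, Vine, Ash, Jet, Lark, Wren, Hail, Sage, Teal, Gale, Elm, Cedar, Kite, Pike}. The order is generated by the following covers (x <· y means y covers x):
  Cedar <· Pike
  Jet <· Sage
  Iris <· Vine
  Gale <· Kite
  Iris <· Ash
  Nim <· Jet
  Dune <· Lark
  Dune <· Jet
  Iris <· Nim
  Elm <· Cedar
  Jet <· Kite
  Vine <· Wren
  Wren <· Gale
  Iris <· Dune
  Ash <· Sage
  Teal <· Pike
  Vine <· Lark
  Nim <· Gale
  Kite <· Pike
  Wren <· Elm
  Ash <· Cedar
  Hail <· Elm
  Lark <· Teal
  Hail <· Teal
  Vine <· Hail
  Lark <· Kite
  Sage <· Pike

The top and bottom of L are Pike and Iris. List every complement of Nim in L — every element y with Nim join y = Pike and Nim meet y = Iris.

Cedar, Elm, Hail, Teal

Need y with Nim ∨ y = Pike and Nim ∧ y = Iris.
Checking each element gives: Cedar, Elm, Hail, Teal.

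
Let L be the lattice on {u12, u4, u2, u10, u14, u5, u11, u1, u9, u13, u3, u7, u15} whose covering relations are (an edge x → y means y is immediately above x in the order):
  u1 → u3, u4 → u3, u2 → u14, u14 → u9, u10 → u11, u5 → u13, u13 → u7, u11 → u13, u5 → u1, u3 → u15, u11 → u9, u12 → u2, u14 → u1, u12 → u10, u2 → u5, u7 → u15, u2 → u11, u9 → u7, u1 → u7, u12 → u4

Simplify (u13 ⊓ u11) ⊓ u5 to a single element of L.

u13 ∧ u11 = u11
u11 ∧ u5 = u2

u2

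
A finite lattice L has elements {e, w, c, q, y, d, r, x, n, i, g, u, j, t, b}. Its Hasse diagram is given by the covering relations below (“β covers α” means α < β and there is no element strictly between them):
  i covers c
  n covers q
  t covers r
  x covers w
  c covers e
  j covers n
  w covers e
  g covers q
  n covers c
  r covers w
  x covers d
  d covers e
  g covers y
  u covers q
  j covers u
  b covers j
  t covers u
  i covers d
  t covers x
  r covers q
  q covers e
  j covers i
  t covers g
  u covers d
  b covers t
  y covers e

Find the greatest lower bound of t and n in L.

Common lower bounds of {t, n}: e, q.
The greatest among these is q.

q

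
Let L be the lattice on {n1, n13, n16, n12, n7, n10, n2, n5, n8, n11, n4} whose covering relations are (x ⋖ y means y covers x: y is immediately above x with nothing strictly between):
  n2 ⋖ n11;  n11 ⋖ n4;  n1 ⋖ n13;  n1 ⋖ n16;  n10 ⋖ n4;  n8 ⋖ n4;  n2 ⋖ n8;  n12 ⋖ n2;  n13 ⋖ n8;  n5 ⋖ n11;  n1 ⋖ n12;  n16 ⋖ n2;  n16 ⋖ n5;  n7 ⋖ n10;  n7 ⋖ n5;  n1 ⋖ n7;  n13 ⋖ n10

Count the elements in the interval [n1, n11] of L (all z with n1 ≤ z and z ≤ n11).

7

The interval [n1, n11] = {n1, n11, n12, n16, n2, n5, n7}, which has 7 elements.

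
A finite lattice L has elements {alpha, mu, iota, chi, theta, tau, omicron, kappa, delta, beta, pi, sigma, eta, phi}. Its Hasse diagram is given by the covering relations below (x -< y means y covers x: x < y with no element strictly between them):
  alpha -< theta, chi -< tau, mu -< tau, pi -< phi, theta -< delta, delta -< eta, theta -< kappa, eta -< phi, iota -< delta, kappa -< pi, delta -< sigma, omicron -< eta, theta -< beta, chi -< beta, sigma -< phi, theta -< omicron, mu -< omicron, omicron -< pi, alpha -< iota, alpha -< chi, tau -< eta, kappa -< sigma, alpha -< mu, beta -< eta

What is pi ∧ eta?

omicron

Common lower bounds of {pi, eta}: alpha, mu, omicron, theta.
The greatest among these is omicron.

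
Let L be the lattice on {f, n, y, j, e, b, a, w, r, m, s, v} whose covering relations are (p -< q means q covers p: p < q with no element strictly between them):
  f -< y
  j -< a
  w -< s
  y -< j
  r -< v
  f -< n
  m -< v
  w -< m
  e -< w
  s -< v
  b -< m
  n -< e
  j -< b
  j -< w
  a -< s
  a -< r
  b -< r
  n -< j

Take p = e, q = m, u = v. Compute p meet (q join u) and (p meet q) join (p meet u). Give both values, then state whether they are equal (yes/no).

q join u = v, so p meet (q join u) = e meet v = e.
p meet q = e and p meet u = e, so (p meet q) join (p meet u) = e join e = e.
Equal: yes.

e; e; yes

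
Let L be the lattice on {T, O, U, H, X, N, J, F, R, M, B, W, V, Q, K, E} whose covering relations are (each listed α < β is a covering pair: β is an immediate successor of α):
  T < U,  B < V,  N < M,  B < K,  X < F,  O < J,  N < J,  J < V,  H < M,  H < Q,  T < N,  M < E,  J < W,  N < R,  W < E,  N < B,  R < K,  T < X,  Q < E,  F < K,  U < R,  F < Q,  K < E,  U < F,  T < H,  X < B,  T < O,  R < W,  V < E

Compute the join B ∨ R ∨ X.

Common upper bounds of {B, R, X}: E, K.
The least among these is K.

K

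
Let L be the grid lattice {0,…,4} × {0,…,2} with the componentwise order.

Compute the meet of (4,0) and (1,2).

(1,0)

In a product of chains, the meet is componentwise min, giving (1,0).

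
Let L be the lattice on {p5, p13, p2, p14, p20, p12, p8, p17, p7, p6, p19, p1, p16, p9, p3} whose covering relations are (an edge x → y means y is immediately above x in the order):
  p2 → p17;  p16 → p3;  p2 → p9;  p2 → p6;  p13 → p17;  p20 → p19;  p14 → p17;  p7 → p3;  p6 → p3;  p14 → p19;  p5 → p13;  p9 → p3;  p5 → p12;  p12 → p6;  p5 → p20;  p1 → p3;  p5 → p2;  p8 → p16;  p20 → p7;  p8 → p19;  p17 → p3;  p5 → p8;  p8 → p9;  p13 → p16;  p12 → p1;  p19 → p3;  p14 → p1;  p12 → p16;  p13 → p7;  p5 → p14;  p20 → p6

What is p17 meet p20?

p5

Common lower bounds of {p17, p20}: p5.
The greatest among these is p5.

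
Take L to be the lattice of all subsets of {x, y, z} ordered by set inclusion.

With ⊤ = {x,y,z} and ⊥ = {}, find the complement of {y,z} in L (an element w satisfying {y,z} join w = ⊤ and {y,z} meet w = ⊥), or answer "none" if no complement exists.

Need w with {y,z} ∨ w = {x,y,z} and {y,z} ∧ w = {}.
Checking each element gives: {x}.

{x}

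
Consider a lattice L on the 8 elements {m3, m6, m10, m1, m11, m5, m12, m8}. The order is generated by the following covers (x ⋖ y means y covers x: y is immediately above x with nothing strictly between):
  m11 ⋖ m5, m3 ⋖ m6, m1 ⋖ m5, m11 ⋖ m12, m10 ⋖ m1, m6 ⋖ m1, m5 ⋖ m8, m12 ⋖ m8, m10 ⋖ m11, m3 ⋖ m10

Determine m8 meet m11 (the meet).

m11

Common lower bounds of {m8, m11}: m10, m11, m3.
The greatest among these is m11.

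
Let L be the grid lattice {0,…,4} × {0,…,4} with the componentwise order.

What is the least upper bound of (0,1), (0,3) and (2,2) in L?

(2,3)

Common upper bounds of {(0,1), (0,3), (2,2)}: (2,3), (2,4), (3,3), (3,4), (4,3), (4,4).
The least among these is (2,3).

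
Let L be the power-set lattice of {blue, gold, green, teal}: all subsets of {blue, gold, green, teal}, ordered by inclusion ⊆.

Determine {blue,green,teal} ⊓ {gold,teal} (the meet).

{teal}

Under ⊆, meet is intersection: {blue,green,teal} ∩ {gold,teal} = {teal}.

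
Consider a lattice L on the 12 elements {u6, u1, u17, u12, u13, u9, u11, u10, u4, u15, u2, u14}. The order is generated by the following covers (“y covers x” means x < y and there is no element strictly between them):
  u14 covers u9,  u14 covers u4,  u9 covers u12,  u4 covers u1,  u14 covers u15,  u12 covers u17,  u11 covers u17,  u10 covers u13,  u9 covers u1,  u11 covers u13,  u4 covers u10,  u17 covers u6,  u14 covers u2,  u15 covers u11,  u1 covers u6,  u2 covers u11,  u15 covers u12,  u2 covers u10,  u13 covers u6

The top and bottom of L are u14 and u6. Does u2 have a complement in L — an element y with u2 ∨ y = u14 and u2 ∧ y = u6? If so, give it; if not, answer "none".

Need y with u2 ∨ y = u14 and u2 ∧ y = u6.
Checking each element gives: u1.

u1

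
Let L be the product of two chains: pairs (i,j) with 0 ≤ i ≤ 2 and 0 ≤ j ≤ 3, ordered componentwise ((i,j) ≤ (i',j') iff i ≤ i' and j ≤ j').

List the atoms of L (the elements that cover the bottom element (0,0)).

The atoms are exactly the elements that cover (0,0): (0,1), (1,0).

(0,1), (1,0)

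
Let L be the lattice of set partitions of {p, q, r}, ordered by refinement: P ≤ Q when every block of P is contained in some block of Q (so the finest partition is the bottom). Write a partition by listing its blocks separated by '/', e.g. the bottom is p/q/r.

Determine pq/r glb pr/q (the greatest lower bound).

The meet (common refinement) of pq/r and pr/q intersects blocks pairwise, giving p/q/r.

p/q/r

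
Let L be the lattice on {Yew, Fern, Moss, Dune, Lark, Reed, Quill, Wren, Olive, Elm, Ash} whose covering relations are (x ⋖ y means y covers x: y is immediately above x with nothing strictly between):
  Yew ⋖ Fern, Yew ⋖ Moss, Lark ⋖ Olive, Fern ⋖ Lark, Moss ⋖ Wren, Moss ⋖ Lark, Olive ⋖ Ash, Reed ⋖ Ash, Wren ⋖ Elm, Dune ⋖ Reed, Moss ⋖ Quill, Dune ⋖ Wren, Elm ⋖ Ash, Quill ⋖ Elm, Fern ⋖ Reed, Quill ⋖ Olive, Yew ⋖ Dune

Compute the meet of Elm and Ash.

Common lower bounds of {Elm, Ash}: Dune, Elm, Moss, Quill, Wren, Yew.
The greatest among these is Elm.

Elm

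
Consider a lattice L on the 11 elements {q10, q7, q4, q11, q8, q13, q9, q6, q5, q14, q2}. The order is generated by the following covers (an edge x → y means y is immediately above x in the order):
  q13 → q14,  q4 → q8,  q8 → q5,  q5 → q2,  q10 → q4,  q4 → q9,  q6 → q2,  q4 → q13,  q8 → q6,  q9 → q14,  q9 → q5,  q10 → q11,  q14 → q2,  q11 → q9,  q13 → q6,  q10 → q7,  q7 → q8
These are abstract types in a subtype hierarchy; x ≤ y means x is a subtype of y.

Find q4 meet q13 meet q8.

q4

Common lower bounds of {q4, q13, q8}: q10, q4.
The greatest among these is q4.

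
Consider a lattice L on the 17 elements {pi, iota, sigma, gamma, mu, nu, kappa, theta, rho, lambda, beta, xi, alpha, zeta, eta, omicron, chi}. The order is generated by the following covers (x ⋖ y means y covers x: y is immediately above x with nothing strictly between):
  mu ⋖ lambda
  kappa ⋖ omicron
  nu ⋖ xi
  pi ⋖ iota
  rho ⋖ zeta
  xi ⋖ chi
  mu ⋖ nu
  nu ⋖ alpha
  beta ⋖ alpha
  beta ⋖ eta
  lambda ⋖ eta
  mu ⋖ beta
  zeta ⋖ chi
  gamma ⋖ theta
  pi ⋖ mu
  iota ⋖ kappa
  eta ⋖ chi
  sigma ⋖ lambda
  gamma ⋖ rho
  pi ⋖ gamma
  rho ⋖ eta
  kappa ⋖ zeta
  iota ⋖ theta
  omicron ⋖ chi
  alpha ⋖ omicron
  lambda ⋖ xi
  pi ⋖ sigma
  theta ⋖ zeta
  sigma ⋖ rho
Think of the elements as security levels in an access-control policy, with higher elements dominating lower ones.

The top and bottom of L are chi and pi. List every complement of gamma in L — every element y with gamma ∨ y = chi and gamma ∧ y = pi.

alpha, nu, omicron, xi

Need y with gamma ∨ y = chi and gamma ∧ y = pi.
Checking each element gives: alpha, nu, omicron, xi.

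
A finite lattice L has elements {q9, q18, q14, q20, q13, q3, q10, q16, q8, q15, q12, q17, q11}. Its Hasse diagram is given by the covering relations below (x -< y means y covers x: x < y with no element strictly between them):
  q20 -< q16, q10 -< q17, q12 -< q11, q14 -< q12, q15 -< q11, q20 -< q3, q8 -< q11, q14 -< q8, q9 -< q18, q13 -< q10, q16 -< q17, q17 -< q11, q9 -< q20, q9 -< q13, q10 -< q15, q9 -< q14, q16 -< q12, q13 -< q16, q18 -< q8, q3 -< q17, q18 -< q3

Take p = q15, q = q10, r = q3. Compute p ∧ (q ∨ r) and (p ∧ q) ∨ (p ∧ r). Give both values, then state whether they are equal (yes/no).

q10; q10; yes

q ∨ r = q17, so p ∧ (q ∨ r) = q15 ∧ q17 = q10.
p ∧ q = q10 and p ∧ r = q9, so (p ∧ q) ∨ (p ∧ r) = q10 ∨ q9 = q10.
Equal: yes.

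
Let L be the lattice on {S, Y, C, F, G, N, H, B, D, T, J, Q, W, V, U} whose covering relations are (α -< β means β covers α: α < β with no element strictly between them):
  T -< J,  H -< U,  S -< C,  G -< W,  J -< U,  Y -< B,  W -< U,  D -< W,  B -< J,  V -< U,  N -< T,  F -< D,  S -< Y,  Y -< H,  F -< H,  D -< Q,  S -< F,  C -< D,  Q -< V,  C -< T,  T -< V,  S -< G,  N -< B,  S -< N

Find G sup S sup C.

Common upper bounds of {G, S, C}: U, W.
The least among these is W.

W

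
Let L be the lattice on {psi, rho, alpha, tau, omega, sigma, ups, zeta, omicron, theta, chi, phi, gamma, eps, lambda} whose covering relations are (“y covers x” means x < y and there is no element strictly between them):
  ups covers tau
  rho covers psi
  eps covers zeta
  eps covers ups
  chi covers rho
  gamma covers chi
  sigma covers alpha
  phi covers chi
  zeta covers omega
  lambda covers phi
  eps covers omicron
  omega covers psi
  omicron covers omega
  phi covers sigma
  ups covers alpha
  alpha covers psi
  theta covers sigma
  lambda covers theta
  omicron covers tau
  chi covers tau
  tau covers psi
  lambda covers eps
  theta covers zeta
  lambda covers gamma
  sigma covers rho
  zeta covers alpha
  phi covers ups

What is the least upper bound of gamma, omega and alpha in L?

lambda

Common upper bounds of {gamma, omega, alpha}: lambda.
The least among these is lambda.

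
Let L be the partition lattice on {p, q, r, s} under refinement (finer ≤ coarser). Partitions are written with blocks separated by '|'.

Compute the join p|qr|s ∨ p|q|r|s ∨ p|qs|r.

The join of p|qr|s, p|q|r|s, p|qs|r merges any blocks that overlap across the partitions, giving p|qrs.

p|qrs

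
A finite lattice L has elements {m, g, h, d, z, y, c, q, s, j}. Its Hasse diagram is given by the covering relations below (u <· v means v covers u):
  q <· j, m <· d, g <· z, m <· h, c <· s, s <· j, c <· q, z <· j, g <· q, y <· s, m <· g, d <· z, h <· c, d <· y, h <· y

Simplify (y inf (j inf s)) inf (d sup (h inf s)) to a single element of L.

j ∧ s = s
y ∧ s = y
h ∧ s = h
d ∨ h = y
y ∧ y = y

y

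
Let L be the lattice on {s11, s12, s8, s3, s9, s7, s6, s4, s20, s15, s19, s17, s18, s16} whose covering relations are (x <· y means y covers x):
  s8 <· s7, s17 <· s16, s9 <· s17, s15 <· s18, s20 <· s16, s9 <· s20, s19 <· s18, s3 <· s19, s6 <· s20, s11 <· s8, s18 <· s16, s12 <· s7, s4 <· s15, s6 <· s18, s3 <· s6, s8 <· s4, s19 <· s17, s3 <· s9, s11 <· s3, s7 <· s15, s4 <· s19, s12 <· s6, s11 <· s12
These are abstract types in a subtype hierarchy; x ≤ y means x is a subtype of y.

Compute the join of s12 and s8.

s7

Common upper bounds of {s12, s8}: s15, s16, s18, s7.
The least among these is s7.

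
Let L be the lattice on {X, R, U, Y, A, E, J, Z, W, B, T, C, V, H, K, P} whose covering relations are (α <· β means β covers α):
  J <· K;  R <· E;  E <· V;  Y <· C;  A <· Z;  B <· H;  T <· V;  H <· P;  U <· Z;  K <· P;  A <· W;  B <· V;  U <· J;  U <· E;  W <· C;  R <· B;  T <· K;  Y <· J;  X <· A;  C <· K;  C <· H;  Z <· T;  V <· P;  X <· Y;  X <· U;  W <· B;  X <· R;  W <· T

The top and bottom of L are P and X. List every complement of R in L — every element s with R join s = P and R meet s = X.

Need s with R ∨ s = P and R ∧ s = X.
Checking each element gives: J, K.

J, K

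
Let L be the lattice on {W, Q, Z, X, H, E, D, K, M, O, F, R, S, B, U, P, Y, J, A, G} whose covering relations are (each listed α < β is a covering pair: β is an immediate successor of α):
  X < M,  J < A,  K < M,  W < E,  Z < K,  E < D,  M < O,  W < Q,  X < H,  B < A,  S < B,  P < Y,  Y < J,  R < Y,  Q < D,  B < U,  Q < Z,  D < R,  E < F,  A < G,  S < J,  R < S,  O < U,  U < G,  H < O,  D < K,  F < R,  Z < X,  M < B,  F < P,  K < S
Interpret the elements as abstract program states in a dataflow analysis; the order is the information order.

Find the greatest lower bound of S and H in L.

Z

Common lower bounds of {S, H}: Q, W, Z.
The greatest among these is Z.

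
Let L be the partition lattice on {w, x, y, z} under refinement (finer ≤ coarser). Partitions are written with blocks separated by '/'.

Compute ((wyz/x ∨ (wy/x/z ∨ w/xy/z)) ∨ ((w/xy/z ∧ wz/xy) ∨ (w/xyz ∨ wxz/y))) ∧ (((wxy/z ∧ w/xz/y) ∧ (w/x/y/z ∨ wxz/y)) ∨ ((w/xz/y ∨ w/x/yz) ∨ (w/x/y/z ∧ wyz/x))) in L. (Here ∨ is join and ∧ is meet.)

w/xyz

wy/x/z ∨ w/xy/z = wxy/z
wyz/x ∨ wxy/z = wxyz
w/xy/z ∧ wz/xy = w/xy/z
w/xyz ∨ wxz/y = wxyz
w/xy/z ∨ wxyz = wxyz
wxyz ∨ wxyz = wxyz
wxy/z ∧ w/xz/y = w/x/y/z
w/x/y/z ∨ wxz/y = wxz/y
w/x/y/z ∧ wxz/y = w/x/y/z
w/xz/y ∨ w/x/yz = w/xyz
w/x/y/z ∧ wyz/x = w/x/y/z
w/xyz ∨ w/x/y/z = w/xyz
w/x/y/z ∨ w/xyz = w/xyz
wxyz ∧ w/xyz = w/xyz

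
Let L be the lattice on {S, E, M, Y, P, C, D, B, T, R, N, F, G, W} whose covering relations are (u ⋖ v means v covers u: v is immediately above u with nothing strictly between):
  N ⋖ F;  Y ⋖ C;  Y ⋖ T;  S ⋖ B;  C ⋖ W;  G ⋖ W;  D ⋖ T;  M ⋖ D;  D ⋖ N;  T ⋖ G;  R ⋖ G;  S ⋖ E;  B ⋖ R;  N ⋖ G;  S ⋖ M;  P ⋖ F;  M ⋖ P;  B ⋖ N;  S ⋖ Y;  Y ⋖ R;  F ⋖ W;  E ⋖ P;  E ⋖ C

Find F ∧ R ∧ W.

B

Common lower bounds of {F, R, W}: B, S.
The greatest among these is B.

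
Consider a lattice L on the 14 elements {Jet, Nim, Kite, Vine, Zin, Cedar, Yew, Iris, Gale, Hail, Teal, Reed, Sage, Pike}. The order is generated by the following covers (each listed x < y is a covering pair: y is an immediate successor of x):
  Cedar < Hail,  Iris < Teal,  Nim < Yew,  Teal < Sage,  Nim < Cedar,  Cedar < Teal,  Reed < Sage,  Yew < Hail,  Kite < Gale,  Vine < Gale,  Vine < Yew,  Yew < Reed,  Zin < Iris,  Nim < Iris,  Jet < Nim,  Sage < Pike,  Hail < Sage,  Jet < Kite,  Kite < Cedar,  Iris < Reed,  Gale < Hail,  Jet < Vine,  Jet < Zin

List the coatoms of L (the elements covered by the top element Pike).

Sage

The coatoms are exactly the elements covered by Pike: Sage.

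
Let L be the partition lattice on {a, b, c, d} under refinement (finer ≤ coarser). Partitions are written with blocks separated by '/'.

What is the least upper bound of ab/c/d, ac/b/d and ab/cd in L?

The join of ab/c/d, ac/b/d, ab/cd merges any blocks that overlap across the partitions, giving abcd.

abcd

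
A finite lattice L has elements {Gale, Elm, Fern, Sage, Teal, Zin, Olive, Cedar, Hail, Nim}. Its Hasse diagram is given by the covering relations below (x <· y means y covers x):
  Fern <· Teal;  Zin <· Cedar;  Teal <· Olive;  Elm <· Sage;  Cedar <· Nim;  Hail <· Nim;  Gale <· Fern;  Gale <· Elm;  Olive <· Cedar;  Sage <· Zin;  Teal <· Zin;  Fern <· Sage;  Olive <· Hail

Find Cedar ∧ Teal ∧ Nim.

Teal

Common lower bounds of {Cedar, Teal, Nim}: Fern, Gale, Teal.
The greatest among these is Teal.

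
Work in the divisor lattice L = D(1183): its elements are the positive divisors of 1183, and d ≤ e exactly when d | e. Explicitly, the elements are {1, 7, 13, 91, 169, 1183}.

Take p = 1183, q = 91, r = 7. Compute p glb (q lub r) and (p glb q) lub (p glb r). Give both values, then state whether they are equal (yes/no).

q lub r = 91, so p glb (q lub r) = 1183 glb 91 = 91.
p glb q = 91 and p glb r = 7, so (p glb q) lub (p glb r) = 91 lub 7 = 91.
Equal: yes.

91; 91; yes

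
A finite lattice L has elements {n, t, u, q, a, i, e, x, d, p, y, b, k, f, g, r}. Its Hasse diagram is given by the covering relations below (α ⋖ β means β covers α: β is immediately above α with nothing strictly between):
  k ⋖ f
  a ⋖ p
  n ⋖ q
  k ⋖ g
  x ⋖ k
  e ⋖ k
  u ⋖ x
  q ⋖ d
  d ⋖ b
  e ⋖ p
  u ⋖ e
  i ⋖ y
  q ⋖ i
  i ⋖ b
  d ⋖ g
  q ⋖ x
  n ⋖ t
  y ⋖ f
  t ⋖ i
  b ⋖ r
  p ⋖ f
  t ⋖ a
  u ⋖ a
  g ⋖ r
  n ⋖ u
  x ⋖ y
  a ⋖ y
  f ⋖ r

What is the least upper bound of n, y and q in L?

Common upper bounds of {n, y, q}: f, r, y.
The least among these is y.

y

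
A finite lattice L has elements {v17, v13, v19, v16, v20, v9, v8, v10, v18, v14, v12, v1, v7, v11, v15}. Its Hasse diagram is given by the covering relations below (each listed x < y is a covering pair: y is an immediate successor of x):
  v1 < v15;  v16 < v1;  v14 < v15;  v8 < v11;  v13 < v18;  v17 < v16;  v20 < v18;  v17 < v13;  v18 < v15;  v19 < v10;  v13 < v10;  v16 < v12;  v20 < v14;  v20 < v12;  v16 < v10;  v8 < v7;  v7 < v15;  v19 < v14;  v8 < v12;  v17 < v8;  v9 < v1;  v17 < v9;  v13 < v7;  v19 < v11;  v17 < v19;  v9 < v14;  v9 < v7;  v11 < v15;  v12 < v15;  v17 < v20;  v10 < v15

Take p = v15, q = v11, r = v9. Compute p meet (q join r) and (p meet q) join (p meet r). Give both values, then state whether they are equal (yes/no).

q join r = v15, so p meet (q join r) = v15 meet v15 = v15.
p meet q = v11 and p meet r = v9, so (p meet q) join (p meet r) = v11 join v9 = v15.
Equal: yes.

v15; v15; yes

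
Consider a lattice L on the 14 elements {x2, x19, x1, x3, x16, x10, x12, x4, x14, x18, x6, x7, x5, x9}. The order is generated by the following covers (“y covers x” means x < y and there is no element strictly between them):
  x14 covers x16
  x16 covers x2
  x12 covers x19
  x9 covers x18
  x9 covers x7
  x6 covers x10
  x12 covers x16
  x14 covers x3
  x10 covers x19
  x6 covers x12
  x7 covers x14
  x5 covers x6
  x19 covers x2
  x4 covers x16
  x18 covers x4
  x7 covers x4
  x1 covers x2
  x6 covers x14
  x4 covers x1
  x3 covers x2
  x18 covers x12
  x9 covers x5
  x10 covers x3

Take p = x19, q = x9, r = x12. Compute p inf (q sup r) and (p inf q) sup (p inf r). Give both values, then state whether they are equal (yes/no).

q sup r = x9, so p inf (q sup r) = x19 inf x9 = x19.
p inf q = x19 and p inf r = x19, so (p inf q) sup (p inf r) = x19 sup x19 = x19.
Equal: yes.

x19; x19; yes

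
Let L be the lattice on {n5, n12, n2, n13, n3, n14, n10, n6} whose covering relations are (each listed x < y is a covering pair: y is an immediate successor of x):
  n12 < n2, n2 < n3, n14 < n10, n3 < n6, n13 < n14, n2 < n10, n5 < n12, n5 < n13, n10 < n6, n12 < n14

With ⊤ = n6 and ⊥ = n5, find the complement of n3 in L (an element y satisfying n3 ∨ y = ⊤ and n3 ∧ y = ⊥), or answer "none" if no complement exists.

n13

Need y with n3 ∨ y = n6 and n3 ∧ y = n5.
Checking each element gives: n13.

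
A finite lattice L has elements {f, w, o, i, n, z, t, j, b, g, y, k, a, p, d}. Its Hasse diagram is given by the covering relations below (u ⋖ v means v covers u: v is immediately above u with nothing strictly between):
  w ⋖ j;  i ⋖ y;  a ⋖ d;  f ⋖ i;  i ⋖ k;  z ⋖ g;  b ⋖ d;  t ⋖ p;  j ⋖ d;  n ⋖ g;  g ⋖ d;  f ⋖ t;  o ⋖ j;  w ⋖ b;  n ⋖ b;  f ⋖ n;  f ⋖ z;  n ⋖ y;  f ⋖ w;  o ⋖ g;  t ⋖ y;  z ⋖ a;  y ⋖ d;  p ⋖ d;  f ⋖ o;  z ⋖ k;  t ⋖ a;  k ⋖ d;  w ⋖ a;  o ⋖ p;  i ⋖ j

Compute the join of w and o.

Common upper bounds of {w, o}: d, j.
The least among these is j.

j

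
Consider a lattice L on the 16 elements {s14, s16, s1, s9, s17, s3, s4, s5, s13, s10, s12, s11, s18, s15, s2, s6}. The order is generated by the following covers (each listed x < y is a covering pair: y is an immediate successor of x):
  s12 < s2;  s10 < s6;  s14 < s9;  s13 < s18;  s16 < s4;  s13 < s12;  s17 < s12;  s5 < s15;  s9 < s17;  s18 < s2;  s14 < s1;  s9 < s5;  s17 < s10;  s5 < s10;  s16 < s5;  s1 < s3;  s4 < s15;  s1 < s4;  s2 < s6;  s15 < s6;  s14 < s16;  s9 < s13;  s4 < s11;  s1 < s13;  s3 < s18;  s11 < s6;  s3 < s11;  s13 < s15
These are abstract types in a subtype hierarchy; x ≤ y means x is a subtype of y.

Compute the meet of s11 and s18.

s3

Common lower bounds of {s11, s18}: s1, s14, s3.
The greatest among these is s3.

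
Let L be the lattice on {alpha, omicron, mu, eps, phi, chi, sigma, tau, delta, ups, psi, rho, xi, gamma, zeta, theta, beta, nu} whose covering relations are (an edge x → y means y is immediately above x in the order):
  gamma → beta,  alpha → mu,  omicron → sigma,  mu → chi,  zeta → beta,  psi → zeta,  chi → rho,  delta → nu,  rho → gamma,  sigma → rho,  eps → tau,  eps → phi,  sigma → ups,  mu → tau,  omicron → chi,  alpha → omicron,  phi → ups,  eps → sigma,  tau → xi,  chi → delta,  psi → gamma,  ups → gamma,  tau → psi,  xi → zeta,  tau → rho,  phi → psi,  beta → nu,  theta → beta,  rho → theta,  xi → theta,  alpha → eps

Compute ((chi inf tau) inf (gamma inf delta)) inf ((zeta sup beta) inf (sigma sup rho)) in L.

mu

chi ∧ tau = mu
gamma ∧ delta = chi
mu ∧ chi = mu
zeta ∨ beta = beta
sigma ∨ rho = rho
beta ∧ rho = rho
mu ∧ rho = mu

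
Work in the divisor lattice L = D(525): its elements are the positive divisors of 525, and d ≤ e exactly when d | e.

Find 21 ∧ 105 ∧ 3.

3

Common lower bounds of {21, 105, 3}: 1, 3.
The greatest among these is 3.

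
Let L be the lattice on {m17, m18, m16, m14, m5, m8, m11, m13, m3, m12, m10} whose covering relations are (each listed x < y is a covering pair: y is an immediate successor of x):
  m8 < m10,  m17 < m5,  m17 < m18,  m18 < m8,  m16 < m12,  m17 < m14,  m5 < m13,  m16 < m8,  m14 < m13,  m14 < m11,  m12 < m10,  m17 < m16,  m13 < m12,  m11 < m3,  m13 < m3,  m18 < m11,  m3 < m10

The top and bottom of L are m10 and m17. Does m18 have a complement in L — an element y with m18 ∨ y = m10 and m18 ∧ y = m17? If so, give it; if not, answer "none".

Need y with m18 ∨ y = m10 and m18 ∧ y = m17.
Checking each element gives: m12.

m12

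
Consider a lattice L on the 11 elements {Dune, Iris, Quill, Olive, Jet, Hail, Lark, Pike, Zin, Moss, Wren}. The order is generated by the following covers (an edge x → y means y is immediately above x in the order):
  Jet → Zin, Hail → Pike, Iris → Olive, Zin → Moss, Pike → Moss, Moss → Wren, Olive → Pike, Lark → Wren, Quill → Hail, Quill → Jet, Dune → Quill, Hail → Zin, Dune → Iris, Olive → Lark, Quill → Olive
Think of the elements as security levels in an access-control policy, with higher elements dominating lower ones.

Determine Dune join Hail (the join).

Common upper bounds of {Dune, Hail}: Hail, Moss, Pike, Wren, Zin.
The least among these is Hail.

Hail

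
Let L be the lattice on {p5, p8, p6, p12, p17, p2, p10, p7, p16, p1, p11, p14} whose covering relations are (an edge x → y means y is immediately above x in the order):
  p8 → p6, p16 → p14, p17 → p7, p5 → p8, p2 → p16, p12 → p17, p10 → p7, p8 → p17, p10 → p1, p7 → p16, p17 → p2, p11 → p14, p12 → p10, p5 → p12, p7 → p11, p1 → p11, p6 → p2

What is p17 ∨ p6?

p2

Common upper bounds of {p17, p6}: p14, p16, p2.
The least among these is p2.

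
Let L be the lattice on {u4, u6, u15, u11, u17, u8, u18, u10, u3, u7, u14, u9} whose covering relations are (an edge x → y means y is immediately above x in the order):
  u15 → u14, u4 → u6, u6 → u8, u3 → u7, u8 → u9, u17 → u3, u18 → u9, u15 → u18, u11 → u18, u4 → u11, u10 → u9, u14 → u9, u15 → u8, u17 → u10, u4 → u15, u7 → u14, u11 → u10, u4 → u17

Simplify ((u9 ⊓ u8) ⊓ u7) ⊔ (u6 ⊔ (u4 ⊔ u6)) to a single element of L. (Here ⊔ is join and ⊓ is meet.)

u9 ∧ u8 = u8
u8 ∧ u7 = u4
u4 ∨ u6 = u6
u6 ∨ u6 = u6
u4 ∨ u6 = u6

u6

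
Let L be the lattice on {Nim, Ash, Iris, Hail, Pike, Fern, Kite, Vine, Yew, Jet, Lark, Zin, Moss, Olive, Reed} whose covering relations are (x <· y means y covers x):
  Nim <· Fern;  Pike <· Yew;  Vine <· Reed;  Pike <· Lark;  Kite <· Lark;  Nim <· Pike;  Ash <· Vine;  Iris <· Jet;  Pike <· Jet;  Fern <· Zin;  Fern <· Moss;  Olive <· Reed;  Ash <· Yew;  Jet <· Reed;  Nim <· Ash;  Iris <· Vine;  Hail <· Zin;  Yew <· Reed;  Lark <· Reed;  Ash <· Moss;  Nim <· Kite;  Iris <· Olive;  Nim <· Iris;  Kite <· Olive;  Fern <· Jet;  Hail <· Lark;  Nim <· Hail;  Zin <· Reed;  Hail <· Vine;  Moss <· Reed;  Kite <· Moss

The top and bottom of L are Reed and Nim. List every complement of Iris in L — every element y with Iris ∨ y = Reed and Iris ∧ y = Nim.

Need y with Iris ∨ y = Reed and Iris ∧ y = Nim.
Checking each element gives: Lark, Moss, Yew, Zin.

Lark, Moss, Yew, Zin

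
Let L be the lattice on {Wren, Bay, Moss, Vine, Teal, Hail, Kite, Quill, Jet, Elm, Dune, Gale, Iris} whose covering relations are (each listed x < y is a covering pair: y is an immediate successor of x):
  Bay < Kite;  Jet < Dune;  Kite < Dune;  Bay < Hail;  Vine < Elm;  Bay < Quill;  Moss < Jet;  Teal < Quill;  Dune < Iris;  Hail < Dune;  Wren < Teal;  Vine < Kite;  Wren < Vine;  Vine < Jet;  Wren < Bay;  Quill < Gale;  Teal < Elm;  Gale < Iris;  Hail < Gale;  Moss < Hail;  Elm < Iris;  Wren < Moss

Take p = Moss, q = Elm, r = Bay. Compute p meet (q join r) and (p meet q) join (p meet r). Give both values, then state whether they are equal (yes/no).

q join r = Iris, so p meet (q join r) = Moss meet Iris = Moss.
p meet q = Wren and p meet r = Wren, so (p meet q) join (p meet r) = Wren join Wren = Wren.
Equal: no.

Moss; Wren; no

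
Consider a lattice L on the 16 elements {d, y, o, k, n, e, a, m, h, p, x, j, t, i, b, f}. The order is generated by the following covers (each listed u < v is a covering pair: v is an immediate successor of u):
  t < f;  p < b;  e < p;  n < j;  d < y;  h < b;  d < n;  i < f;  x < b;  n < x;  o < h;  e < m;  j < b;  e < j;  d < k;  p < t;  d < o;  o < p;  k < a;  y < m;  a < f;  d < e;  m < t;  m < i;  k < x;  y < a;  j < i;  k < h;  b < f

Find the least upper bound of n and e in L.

j

Common upper bounds of {n, e}: b, f, i, j.
The least among these is j.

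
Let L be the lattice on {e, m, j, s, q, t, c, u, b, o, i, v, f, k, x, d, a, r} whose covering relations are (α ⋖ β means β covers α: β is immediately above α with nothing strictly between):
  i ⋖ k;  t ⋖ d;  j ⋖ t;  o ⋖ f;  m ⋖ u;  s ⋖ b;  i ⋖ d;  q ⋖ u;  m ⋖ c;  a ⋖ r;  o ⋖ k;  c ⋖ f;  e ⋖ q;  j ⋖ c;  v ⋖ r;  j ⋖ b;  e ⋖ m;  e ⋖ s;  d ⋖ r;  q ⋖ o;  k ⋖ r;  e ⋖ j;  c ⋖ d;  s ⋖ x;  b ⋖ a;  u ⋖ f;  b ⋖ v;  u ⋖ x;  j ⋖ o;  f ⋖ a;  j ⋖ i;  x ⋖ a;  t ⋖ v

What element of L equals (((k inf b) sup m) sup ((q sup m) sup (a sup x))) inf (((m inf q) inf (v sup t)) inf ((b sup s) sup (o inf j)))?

k ∧ b = j
j ∨ m = c
q ∨ m = u
a ∨ x = a
u ∨ a = a
c ∨ a = a
m ∧ q = e
v ∨ t = v
e ∧ v = e
b ∨ s = b
o ∧ j = j
b ∨ j = b
e ∧ b = e
a ∧ e = e

e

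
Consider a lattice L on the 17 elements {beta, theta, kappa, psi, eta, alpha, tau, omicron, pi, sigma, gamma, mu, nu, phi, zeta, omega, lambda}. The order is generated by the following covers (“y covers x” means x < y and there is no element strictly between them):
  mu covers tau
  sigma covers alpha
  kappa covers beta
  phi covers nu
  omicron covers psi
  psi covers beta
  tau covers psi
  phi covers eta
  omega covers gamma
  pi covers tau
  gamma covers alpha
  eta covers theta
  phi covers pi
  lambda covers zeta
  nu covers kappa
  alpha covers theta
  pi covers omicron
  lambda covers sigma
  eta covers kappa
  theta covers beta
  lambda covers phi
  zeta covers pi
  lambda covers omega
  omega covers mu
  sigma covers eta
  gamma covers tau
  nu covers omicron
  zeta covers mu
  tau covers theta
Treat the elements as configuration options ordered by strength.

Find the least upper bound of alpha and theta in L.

Common upper bounds of {alpha, theta}: alpha, gamma, lambda, omega, sigma.
The least among these is alpha.

alpha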